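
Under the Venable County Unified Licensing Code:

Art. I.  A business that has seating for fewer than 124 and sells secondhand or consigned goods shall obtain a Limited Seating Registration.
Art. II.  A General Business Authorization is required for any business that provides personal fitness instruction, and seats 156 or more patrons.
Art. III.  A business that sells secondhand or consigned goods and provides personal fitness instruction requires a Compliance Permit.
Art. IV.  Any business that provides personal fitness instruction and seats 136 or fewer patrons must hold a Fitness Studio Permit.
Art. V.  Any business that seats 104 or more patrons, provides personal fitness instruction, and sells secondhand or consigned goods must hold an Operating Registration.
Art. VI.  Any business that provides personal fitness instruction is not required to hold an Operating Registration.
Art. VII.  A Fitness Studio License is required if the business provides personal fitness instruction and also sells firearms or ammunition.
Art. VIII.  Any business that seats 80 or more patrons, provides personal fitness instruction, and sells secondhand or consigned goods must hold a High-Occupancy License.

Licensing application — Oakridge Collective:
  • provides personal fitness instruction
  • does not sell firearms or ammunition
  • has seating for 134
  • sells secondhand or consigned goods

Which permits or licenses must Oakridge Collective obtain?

Art. I. seating 134 ≥ 124; sells secondhand or consigned goods → Limited Seating Registration not required.
Art. II. provides personal fitness instruction; seating 134 < 156 → General Business Authorization not required.
Art. III. sells secondhand or consigned goods; provides personal fitness instruction → Compliance Permit required.
Art. IV. provides personal fitness instruction; seating 134 ≤ 136 → Fitness Studio Permit required.
Art. V. seating 134 ≥ 104; provides personal fitness instruction; sells secondhand or consigned goods → Operating Registration required.
Art. VI. provides personal fitness instruction → exempt from Operating Registration.
Art. VII. provides personal fitness instruction; does not sell firearms or ammunition → Fitness Studio License not required.
Art. VIII. seating 134 ≥ 80; provides personal fitness instruction; sells secondhand or consigned goods → High-Occupancy License required.

Compliance Permit, Fitness Studio Permit, High-Occupancy License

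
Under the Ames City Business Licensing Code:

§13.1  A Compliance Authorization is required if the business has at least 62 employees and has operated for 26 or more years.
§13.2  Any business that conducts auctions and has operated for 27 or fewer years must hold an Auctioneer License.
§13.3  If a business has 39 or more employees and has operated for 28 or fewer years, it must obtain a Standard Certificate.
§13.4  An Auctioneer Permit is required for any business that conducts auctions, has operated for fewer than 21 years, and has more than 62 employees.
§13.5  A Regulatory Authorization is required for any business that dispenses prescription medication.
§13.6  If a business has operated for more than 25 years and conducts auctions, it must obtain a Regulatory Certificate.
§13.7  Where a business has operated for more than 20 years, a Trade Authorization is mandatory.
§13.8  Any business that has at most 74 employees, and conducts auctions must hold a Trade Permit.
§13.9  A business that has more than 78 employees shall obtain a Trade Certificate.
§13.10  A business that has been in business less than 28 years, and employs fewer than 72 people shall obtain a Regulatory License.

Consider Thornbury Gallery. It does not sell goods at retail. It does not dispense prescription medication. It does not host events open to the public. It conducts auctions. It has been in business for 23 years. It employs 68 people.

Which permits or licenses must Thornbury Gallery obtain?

§13.1 employees 68 ≥ 62; years in business 23 < 26 → Compliance Authorization not required.
§13.2 conducts auctions; years in business 23 ≤ 27 → Auctioneer License required.
§13.3 employees 68 ≥ 39; years in business 23 ≤ 28 → Standard Certificate required.
§13.4 conducts auctions; years in business 23 ≥ 21; employees 68 > 62 → Auctioneer Permit not required.
§13.5 does not dispense prescription medication → Regulatory Authorization not required.
§13.6 years in business 23 ≤ 25; conducts auctions → Regulatory Certificate not required.
§13.7 years in business 23 > 20 → Trade Authorization required.
§13.8 employees 68 ≤ 74; conducts auctions → Trade Permit required.
§13.9 employees 68 ≤ 78 → Trade Certificate not required.
§13.10 years in business 23 < 28; employees 68 < 72 → Regulatory License required.

Auctioneer License, Regulatory License, Standard Certificate, Trade Authorization, Trade Permit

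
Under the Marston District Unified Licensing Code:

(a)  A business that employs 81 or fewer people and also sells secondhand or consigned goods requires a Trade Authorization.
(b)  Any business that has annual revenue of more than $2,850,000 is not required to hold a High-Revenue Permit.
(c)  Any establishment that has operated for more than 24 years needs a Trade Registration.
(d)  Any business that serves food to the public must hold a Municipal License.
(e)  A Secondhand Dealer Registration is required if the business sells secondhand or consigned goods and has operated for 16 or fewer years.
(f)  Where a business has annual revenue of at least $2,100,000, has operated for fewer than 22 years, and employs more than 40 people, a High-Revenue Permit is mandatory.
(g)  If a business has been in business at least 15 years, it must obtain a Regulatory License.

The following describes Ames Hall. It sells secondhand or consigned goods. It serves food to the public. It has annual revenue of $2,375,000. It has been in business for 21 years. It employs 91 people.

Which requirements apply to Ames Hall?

High-Revenue Permit, Municipal License, Regulatory License

(a) employees 91 > 81; sells secondhand or consigned goods → Trade Authorization not required.
(b) revenue $2,375,000 ≤ $2,850,000 → High-Revenue Permit exemption does not apply.
(c) years in business 21 ≤ 24 → Trade Registration not required.
(d) serves food to the public → Municipal License required.
(e) sells secondhand or consigned goods; years in business 21 > 16 → Secondhand Dealer Registration not required.
(f) revenue $2,375,000 ≥ $2,100,000; years in business 21 < 22; employees 91 > 40 → High-Revenue Permit required.
(g) years in business 21 ≥ 15 → Regulatory License required.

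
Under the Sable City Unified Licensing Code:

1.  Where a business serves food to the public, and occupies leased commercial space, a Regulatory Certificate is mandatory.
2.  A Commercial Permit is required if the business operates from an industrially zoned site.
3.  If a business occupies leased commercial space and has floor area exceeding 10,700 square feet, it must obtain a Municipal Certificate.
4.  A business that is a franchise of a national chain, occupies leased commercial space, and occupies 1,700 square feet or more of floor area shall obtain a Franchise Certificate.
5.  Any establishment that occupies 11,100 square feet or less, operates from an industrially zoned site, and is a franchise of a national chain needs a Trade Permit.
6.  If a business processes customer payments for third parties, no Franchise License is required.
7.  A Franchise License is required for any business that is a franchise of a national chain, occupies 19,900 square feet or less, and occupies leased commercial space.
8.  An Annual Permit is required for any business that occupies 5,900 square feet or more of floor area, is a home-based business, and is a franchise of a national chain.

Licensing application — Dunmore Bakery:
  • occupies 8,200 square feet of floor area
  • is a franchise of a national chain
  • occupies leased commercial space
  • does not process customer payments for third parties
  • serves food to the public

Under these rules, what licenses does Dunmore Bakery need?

Franchise Certificate, Franchise License, Regulatory Certificate

1. serves food to the public; occupies leased commercial space → Regulatory Certificate required.
2. occupies leased commercial space (not: operates from an industrially zoned site) → Commercial Permit not required.
3. occupies leased commercial space; floor area 8,200 square feet ≤ 10,700 square feet → Municipal Certificate not required.
4. is a franchise of a national chain; occupies leased commercial space; floor area 8,200 square feet ≥ 1,700 square feet → Franchise Certificate required.
5. floor area 8,200 square feet ≤ 11,100 square feet; occupies leased commercial space (not: operates from an industrially zoned site); is a franchise of a national chain → Trade Permit not required.
6. does not process customer payments for third parties → Franchise License exemption does not apply.
7. is a franchise of a national chain; floor area 8,200 square feet ≤ 19,900 square feet; occupies leased commercial space → Franchise License required.
8. floor area 8,200 square feet ≥ 5,900 square feet; occupies leased commercial space (not: is a home-based business); is a franchise of a national chain → Annual Permit not required.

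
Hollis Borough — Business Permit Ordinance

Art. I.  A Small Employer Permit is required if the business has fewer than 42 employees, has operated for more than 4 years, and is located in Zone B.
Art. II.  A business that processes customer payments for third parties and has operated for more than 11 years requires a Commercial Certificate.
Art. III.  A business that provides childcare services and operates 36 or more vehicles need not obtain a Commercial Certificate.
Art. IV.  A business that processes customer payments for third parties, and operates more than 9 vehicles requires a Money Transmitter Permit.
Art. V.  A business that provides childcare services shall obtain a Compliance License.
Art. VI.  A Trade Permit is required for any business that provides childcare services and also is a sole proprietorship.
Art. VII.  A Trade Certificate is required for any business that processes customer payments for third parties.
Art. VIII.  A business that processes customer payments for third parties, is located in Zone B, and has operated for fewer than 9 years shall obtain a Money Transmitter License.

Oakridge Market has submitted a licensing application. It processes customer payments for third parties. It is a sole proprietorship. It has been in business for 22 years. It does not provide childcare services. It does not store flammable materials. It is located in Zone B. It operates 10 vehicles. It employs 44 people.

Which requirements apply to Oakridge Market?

Commercial Certificate, Money Transmitter Permit, Trade Certificate

Art. I. employees 44 ≥ 42; years in business 22 > 4; is located in Zone B → Small Employer Permit not required.
Art. II. processes customer payments for third parties; years in business 22 > 11 → Commercial Certificate required.
Art. III. does not provide childcare services; vehicles 10 < 36 → Commercial Certificate exemption does not apply.
Art. IV. processes customer payments for third parties; vehicles 10 > 9 → Money Transmitter Permit required.
Art. V. does not provide childcare services → Compliance License not required.
Art. VI. does not provide childcare services; is a sole proprietorship → Trade Permit not required.
Art. VII. processes customer payments for third parties → Trade Certificate required.
Art. VIII. processes customer payments for third parties; is located in Zone B; years in business 22 ≥ 9 → Money Transmitter License not required.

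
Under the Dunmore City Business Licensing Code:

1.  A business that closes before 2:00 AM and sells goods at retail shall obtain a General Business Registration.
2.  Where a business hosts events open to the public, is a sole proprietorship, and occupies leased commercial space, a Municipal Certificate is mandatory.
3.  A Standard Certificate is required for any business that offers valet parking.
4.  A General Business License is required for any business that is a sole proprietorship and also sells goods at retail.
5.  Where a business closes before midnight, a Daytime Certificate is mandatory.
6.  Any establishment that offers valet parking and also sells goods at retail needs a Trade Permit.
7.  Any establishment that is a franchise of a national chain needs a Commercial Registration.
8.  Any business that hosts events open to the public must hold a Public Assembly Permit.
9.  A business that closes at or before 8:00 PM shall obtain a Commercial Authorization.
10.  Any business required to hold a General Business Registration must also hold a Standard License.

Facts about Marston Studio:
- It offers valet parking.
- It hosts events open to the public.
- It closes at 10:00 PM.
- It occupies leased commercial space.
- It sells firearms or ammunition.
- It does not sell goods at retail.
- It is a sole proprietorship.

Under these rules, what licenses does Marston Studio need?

Daytime Certificate, Municipal Certificate, Public Assembly Permit, Standard Certificate

1. closes 10:00 PM, at/before 2:00 AM; does not sell goods at retail → General Business Registration not required.
2. hosts events open to the public; is a sole proprietorship; occupies leased commercial space → Municipal Certificate required.
3. offers valet parking → Standard Certificate required.
4. is a sole proprietorship; does not sell goods at retail → General Business License not required.
5. closes 10:00 PM, at/before midnight → Daytime Certificate required.
6. offers valet parking; does not sell goods at retail → Trade Permit not required.
7. is a sole proprietorship (not: is a franchise of a national chain) → Commercial Registration not required.
8. hosts events open to the public → Public Assembly Permit required.
9. closes 10:00 PM, after 8:00 PM → Commercial Authorization not required.
10. General Business Registration is not required → no effect.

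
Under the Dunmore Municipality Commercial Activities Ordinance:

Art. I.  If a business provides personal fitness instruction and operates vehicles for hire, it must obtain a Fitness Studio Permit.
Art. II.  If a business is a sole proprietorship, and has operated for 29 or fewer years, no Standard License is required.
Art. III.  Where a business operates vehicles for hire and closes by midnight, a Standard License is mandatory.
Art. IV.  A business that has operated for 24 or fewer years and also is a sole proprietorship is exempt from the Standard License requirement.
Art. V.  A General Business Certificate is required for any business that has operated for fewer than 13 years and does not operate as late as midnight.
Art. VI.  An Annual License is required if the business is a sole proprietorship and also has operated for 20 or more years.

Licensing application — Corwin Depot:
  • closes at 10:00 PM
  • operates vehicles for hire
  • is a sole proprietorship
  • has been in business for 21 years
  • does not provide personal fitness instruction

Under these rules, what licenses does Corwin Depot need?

Art. I. does not provide personal fitness instruction; operates vehicles for hire → Fitness Studio Permit not required.
Art. II. is a sole proprietorship; years in business 21 ≤ 29 → exempt from Standard License.
Art. III. operates vehicles for hire; closes 10:00 PM, at/before midnight → Standard License required.
Art. IV. years in business 21 ≤ 24; is a sole proprietorship → exempt from Standard License.
Art. V. years in business 21 ≥ 13; closes 10:00 PM, at/before midnight → General Business Certificate not required.
Art. VI. is a sole proprietorship; years in business 21 ≥ 20 → Annual License required.

Annual License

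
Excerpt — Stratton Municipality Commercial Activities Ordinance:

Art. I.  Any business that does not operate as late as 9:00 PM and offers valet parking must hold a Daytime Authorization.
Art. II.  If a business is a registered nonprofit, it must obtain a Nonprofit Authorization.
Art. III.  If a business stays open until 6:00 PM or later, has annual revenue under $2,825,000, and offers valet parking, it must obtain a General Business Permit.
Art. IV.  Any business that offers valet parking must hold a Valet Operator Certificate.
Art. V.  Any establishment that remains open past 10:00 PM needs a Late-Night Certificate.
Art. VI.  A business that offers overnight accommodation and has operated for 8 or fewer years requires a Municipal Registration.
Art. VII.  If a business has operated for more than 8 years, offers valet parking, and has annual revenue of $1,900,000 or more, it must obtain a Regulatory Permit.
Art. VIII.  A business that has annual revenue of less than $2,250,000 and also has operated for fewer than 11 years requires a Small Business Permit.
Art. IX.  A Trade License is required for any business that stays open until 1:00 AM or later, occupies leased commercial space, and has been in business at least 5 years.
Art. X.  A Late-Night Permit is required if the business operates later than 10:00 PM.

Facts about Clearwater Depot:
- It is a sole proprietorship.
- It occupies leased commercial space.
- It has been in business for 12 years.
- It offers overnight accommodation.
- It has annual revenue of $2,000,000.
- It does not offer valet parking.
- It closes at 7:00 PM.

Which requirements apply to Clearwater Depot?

None

Art. I. closes 7:00 PM, at/before 9:00 PM; does not offer valet parking → Daytime Authorization not required.
Art. II. is a sole proprietorship (not: is a registered nonprofit) → Nonprofit Authorization not required.
Art. III. closes 7:00 PM, after 6:00 PM; revenue $2,000,000 < $2,825,000; does not offer valet parking → General Business Permit not required.
Art. IV. does not offer valet parking → Valet Operator Certificate not required.
Art. V. closes 7:00 PM, at/before 10:00 PM → Late-Night Certificate not required.
Art. VI. offers overnight accommodation; years in business 12 > 8 → Municipal Registration not required.
Art. VII. years in business 12 > 8; does not offer valet parking; revenue $2,000,000 ≥ $1,900,000 → Regulatory Permit not required.
Art. VIII. revenue $2,000,000 < $2,250,000; years in business 12 ≥ 11 → Small Business Permit not required.
Art. IX. closes 7:00 PM, at/before 1:00 AM; occupies leased commercial space; years in business 12 ≥ 5 → Trade License not required.
Art. X. closes 7:00 PM, at/before 10:00 PM → Late-Night Permit not required.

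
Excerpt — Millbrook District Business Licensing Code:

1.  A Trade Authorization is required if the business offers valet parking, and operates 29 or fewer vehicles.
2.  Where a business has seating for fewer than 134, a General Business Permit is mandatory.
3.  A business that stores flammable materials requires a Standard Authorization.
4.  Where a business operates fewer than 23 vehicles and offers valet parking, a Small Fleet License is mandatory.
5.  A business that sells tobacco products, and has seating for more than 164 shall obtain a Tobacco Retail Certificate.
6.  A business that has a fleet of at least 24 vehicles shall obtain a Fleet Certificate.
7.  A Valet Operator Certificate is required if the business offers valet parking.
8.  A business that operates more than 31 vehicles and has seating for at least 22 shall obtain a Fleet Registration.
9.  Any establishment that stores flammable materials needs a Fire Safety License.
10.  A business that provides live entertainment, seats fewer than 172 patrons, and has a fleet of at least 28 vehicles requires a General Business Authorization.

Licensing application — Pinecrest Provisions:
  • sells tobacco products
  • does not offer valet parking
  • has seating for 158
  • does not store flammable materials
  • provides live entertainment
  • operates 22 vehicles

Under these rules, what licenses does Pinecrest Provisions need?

None

1. does not offer valet parking; vehicles 22 ≤ 29 → Trade Authorization not required.
2. seating 158 ≥ 134 → General Business Permit not required.
3. does not store flammable materials → Standard Authorization not required.
4. vehicles 22 < 23; does not offer valet parking → Small Fleet License not required.
5. sells tobacco products; seating 158 ≤ 164 → Tobacco Retail Certificate not required.
6. vehicles 22 < 24 → Fleet Certificate not required.
7. does not offer valet parking → Valet Operator Certificate not required.
8. vehicles 22 ≤ 31; seating 158 ≥ 22 → Fleet Registration not required.
9. does not store flammable materials → Fire Safety License not required.
10. provides live entertainment; seating 158 < 172; vehicles 22 < 28 → General Business Authorization not required.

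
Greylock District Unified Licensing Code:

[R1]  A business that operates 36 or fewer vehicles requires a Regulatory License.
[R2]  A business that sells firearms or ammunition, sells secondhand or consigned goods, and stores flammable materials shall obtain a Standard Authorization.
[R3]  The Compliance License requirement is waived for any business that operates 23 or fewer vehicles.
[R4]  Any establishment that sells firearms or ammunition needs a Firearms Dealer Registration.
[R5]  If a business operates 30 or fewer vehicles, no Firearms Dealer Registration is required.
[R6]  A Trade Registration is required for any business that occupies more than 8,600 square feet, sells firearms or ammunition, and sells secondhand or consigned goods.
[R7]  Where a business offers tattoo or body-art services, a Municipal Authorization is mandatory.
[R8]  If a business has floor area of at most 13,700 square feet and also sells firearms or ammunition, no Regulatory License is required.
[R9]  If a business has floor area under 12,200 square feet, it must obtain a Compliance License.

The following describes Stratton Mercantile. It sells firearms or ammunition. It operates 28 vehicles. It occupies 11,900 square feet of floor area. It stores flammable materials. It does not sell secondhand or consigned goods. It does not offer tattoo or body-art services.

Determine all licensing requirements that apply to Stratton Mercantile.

[R1] vehicles 28 ≤ 36 → Regulatory License required.
[R2] sells firearms or ammunition; does not sell secondhand or consigned goods; stores flammable materials → Standard Authorization not required.
[R3] vehicles 28 > 23 → Compliance License exemption does not apply.
[R4] sells firearms or ammunition → Firearms Dealer Registration required.
[R5] vehicles 28 ≤ 30 → exempt from Firearms Dealer Registration.
[R6] floor area 11,900 square feet > 8,600 square feet; sells firearms or ammunition; does not sell secondhand or consigned goods → Trade Registration not required.
[R7] does not offer tattoo or body-art services → Municipal Authorization not required.
[R8] floor area 11,900 square feet ≤ 13,700 square feet; sells firearms or ammunition → exempt from Regulatory License.
[R9] floor area 11,900 square feet < 12,200 square feet → Compliance License required.

Compliance License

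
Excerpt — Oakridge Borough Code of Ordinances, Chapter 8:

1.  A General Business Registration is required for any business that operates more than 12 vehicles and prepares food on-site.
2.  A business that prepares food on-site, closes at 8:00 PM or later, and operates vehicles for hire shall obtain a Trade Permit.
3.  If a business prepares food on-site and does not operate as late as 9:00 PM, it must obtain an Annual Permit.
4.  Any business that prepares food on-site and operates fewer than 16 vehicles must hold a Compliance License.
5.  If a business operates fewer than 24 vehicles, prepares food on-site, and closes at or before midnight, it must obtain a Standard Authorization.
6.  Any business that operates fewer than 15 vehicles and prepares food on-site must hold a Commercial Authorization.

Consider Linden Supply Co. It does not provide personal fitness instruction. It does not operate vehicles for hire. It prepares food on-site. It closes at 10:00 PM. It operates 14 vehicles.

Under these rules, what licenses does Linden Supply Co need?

Commercial Authorization, Compliance License, General Business Registration, Standard Authorization

1. vehicles 14 > 12; prepares food on-site → General Business Registration required.
2. prepares food on-site; closes 10:00 PM, after 8:00 PM; does not operate vehicles for hire → Trade Permit not required.
3. prepares food on-site; closes 10:00 PM, after 9:00 PM → Annual Permit not required.
4. prepares food on-site; vehicles 14 < 16 → Compliance License required.
5. vehicles 14 < 24; prepares food on-site; closes 10:00 PM, at/before midnight → Standard Authorization required.
6. vehicles 14 < 15; prepares food on-site → Commercial Authorization required.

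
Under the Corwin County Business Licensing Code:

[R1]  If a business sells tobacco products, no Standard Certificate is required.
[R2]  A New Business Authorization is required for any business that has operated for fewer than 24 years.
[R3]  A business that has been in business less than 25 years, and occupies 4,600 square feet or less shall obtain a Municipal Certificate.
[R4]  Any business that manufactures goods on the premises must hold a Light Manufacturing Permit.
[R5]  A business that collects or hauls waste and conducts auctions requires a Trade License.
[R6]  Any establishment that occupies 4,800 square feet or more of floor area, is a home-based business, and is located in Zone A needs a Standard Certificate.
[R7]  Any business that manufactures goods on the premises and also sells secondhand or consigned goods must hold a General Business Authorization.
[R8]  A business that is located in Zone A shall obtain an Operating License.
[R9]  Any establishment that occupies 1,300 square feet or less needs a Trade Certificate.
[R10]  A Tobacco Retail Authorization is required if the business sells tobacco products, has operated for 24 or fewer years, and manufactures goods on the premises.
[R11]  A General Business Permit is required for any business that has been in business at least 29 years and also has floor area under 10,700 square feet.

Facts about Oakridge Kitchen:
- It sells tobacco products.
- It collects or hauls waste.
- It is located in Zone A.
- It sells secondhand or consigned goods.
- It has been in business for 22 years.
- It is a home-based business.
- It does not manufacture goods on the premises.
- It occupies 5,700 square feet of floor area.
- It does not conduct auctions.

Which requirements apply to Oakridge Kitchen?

[R1] sells tobacco products → exempt from Standard Certificate.
[R2] years in business 22 < 24 → New Business Authorization required.
[R3] years in business 22 < 25; floor area 5,700 square feet > 4,600 square feet → Municipal Certificate not required.
[R4] does not manufacture goods on the premises → Light Manufacturing Permit not required.
[R5] collects or hauls waste; does not conduct auctions → Trade License not required.
[R6] floor area 5,700 square feet ≥ 4,800 square feet; is a home-based business; is located in Zone A → Standard Certificate required.
[R7] does not manufacture goods on the premises; sells secondhand or consigned goods → General Business Authorization not required.
[R8] is located in Zone A → Operating License required.
[R9] floor area 5,700 square feet > 1,300 square feet → Trade Certificate not required.
[R10] sells tobacco products; years in business 22 ≤ 24; does not manufacture goods on the premises → Tobacco Retail Authorization not required.
[R11] years in business 22 < 29; floor area 5,700 square feet < 10,700 square feet → General Business Permit not required.

New Business Authorization, Operating License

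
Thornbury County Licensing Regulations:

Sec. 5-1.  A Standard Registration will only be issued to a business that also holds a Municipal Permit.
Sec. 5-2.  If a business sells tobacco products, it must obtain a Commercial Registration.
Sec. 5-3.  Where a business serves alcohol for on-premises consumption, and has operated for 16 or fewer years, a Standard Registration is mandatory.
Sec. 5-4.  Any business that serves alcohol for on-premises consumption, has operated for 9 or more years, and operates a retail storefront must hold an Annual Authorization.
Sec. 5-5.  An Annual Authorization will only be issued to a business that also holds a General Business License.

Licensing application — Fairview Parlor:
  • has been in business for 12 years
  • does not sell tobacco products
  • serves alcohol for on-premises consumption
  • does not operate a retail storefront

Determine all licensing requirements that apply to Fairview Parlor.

Municipal Permit, Standard Registration

Sec. 5-1. Standard Registration is required → Municipal Permit also required.
Sec. 5-2. does not sell tobacco products → Commercial Registration not required.
Sec. 5-3. serves alcohol for on-premises consumption; years in business 12 ≤ 16 → Standard Registration required.
Sec. 5-4. serves alcohol for on-premises consumption; years in business 12 ≥ 9; does not operate a retail storefront → Annual Authorization not required.
Sec. 5-5. Annual Authorization is not required → no effect.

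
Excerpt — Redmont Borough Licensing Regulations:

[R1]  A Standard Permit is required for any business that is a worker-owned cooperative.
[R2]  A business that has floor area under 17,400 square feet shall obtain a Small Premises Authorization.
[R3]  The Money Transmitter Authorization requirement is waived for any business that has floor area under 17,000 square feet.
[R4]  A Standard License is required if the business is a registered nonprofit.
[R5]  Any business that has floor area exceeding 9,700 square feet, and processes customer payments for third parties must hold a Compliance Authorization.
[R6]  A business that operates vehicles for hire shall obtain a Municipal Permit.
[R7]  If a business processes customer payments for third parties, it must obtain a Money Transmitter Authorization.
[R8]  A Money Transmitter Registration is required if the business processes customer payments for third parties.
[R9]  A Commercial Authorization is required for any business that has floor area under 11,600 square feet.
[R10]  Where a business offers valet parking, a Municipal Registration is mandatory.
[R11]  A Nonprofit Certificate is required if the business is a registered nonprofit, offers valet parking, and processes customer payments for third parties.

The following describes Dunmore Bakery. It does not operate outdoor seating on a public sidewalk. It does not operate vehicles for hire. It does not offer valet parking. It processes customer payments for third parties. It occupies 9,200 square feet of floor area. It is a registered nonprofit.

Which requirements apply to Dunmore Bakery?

Commercial Authorization, Money Transmitter Registration, Small Premises Authorization, Standard License

[R1] is a registered nonprofit (not: is a worker-owned cooperative) → Standard Permit not required.
[R2] floor area 9,200 square feet < 17,400 square feet → Small Premises Authorization required.
[R3] floor area 9,200 square feet < 17,000 square feet → exempt from Money Transmitter Authorization.
[R4] is a registered nonprofit → Standard License required.
[R5] floor area 9,200 square feet ≤ 9,700 square feet; processes customer payments for third parties → Compliance Authorization not required.
[R6] does not operate vehicles for hire → Municipal Permit not required.
[R7] processes customer payments for third parties → Money Transmitter Authorization required.
[R8] processes customer payments for third parties → Money Transmitter Registration required.
[R9] floor area 9,200 square feet < 11,600 square feet → Commercial Authorization required.
[R10] does not offer valet parking → Municipal Registration not required.
[R11] is a registered nonprofit; does not offer valet parking; processes customer payments for third parties → Nonprofit Certificate not required.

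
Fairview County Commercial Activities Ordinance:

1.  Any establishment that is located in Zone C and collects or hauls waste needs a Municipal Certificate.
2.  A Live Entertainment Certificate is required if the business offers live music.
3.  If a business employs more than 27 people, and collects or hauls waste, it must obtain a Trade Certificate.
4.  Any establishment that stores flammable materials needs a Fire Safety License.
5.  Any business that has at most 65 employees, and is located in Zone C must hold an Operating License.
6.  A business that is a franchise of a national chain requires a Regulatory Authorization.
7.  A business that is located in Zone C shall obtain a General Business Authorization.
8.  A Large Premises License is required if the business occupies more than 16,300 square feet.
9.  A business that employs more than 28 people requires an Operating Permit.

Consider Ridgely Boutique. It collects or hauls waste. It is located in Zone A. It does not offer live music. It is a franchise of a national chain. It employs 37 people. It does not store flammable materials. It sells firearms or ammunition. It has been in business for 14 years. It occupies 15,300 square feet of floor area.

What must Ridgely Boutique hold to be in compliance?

1. is located in Zone A (not: is located in Zone C); collects or hauls waste → Municipal Certificate not required.
2. does not offer live music → Live Entertainment Certificate not required.
3. employees 37 > 27; collects or hauls waste → Trade Certificate required.
4. does not store flammable materials → Fire Safety License not required.
5. employees 37 ≤ 65; is located in Zone A (not: is located in Zone C) → Operating License not required.
6. is a franchise of a national chain → Regulatory Authorization required.
7. is located in Zone A (not: is located in Zone C) → General Business Authorization not required.
8. floor area 15,300 square feet ≤ 16,300 square feet → Large Premises License not required.
9. employees 37 > 28 → Operating Permit required.

Operating Permit, Regulatory Authorization, Trade Certificate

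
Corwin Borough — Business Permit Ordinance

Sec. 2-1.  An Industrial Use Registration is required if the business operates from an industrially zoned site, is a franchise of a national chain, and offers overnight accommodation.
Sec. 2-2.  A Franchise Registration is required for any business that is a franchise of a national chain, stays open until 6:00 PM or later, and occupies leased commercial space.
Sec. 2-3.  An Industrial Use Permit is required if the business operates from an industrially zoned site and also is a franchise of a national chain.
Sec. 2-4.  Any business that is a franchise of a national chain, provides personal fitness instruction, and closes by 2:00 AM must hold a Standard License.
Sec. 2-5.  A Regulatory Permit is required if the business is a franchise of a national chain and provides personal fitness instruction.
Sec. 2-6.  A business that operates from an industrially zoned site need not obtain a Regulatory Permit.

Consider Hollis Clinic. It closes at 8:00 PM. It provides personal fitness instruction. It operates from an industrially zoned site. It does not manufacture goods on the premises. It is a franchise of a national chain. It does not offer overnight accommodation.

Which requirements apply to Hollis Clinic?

Sec. 2-1. operates from an industrially zoned site; is a franchise of a national chain; does not offer overnight accommodation → Industrial Use Registration not required.
Sec. 2-2. is a franchise of a national chain; closes 8:00 PM, after 6:00 PM; operates from an industrially zoned site (not: occupies leased commercial space) → Franchise Registration not required.
Sec. 2-3. operates from an industrially zoned site; is a franchise of a national chain → Industrial Use Permit required.
Sec. 2-4. is a franchise of a national chain; provides personal fitness instruction; closes 8:00 PM, at/before 2:00 AM → Standard License required.
Sec. 2-5. is a franchise of a national chain; provides personal fitness instruction → Regulatory Permit required.
Sec. 2-6. operates from an industrially zoned site → exempt from Regulatory Permit.

Industrial Use Permit, Standard License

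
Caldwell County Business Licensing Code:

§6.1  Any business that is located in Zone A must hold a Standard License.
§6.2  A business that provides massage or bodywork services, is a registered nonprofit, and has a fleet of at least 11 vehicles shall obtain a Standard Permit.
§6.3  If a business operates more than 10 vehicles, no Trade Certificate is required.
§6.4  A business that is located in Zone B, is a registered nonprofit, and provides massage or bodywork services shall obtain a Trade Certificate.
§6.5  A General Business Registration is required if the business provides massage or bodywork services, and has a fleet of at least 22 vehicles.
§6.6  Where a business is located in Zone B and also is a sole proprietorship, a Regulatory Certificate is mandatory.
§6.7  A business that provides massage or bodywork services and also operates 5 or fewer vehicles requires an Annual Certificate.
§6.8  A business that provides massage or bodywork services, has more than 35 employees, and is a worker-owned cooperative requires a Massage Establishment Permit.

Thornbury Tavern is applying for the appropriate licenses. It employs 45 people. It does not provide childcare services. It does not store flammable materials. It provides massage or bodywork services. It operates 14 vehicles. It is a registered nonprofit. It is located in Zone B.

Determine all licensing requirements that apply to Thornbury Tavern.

§6.1 is located in Zone B (not: is located in Zone A) → Standard License not required.
§6.2 provides massage or bodywork services; is a registered nonprofit; vehicles 14 ≥ 11 → Standard Permit required.
§6.3 vehicles 14 > 10 → exempt from Trade Certificate.
§6.4 is located in Zone B; is a registered nonprofit; provides massage or bodywork services → Trade Certificate required.
§6.5 provides massage or bodywork services; vehicles 14 < 22 → General Business Registration not required.
§6.6 is located in Zone B; is a registered nonprofit (not: is a sole proprietorship) → Regulatory Certificate not required.
§6.7 provides massage or bodywork services; vehicles 14 > 5 → Annual Certificate not required.
§6.8 provides massage or bodywork services; employees 45 > 35; is a registered nonprofit (not: is a worker-owned cooperative) → Massage Establishment Permit not required.

Standard Permit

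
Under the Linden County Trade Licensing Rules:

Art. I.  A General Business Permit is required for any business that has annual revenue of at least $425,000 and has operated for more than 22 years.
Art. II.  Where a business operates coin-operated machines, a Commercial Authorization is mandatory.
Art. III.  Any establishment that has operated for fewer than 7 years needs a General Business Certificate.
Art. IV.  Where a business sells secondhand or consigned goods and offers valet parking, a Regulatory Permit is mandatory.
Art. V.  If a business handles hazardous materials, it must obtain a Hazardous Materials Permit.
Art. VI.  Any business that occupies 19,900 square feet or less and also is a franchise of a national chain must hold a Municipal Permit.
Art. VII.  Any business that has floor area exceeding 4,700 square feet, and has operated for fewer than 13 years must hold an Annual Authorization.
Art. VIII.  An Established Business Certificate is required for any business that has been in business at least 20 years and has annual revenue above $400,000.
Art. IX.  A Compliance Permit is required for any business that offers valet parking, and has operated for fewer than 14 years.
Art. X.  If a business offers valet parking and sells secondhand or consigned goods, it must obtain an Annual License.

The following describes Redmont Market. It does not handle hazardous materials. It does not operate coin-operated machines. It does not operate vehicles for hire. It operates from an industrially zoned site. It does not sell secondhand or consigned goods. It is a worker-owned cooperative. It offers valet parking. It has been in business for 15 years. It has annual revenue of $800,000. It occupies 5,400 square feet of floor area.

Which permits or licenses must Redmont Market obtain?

Art. I. revenue $800,000 ≥ $425,000; years in business 15 ≤ 22 → General Business Permit not required.
Art. II. does not operate coin-operated machines → Commercial Authorization not required.
Art. III. years in business 15 ≥ 7 → General Business Certificate not required.
Art. IV. does not sell secondhand or consigned goods; offers valet parking → Regulatory Permit not required.
Art. V. does not handle hazardous materials → Hazardous Materials Permit not required.
Art. VI. floor area 5,400 square feet ≤ 19,900 square feet; is a worker-owned cooperative (not: is a franchise of a national chain) → Municipal Permit not required.
Art. VII. floor area 5,400 square feet > 4,700 square feet; years in business 15 ≥ 13 → Annual Authorization not required.
Art. VIII. years in business 15 < 20; revenue $800,000 > $400,000 → Established Business Certificate not required.
Art. IX. offers valet parking; years in business 15 ≥ 14 → Compliance Permit not required.
Art. X. offers valet parking; does not sell secondhand or consigned goods → Annual License not required.

None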